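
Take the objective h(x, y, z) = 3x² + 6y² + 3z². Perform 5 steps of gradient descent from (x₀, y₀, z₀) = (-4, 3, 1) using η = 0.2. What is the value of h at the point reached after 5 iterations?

∇h = (6x, 12y, 6z)
Step 1: at (-4, 3, 1), ∇h = (-24, 36, 6) → (-4, 3, 1) − 0.2·(-24, 36, 6) = (0.8, -4.2, -0.2)
Step 2: at (0.8, -4.2, -0.2), ∇h = (4.8, -50.4, -1.2) → (0.8, -4.2, -0.2) − 0.2·(4.8, -50.4, -1.2) = (-0.16, 5.88, 0.04)
Step 3: at (-0.16, 5.88, 0.04), ∇h = (-0.96, 70.56, 0.24) → (-0.16, 5.88, 0.04) − 0.2·(-0.96, 70.56, 0.24) = (0.032, -8.232, -0.008)
Step 4: at (0.032, -8.232, -0.008), ∇h = (0.192, -98.784, -0.048) → (0.032, -8.232, -0.008) − 0.2·(0.192, -98.784, -0.048) = (-0.0064, 11.5248, 0.0016)
Step 5: at (-0.0064, 11.5248, 0.0016), ∇h = (-0.0384, 138.2976, 0.0096) → (-0.0064, 11.5248, 0.0016) − 0.2·(-0.0384, 138.2976, 0.0096) = (0.00128, -16.13472, -0.00032)
h(0.00128, -16.13472, -0.00032) = 1561.9751420928

1561.9751420928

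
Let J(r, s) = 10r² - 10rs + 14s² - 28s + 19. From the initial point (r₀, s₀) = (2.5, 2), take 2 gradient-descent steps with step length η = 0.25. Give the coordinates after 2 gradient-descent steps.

∇J = (20r - 10s, -10r + 28s - 28)
(r₁, s₁) = (2.5, 2) − 0.25·(30, 3) = (-5, 1.25)
(r₂, s₂) = (-5, 1.25) − 0.25·(-112.5, 57) = (23.125, -13)

(23.125, -13)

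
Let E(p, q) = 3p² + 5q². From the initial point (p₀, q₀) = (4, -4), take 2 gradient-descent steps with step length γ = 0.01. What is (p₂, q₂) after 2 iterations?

(3.5344, -3.24)

∇E = (6p, 10q)
(p₁, q₁) = (4, -4) − 0.01·(24, -40) = (3.76, -3.6)
(p₂, q₂) = (3.76, -3.6) − 0.01·(22.56, -36) = (3.5344, -3.24)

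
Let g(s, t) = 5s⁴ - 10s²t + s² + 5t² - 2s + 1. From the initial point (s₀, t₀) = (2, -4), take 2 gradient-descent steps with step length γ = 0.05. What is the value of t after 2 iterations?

∇g = (20s³ - 20st + 2s - 2, -10s² + 10t)
(s₁, t₁) = (2, -4) − 0.05·(322, -80) = (-14.1, 0)
(s₂, t₂) = (-14.1, 0) − 0.05·(-56094.62, -1988.1) = (2790.631, 99.405)
t = 99.405

99.405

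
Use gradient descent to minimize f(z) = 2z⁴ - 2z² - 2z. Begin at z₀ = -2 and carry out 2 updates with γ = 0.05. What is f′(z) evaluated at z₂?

f′(z) = 8z³ - 4z - 2
z₁ = -2 − 0.05·(-58) = 0.9
z₂ = 0.9 − 0.05·0.232 = 0.8884
f′(z) at (0.8884) = 0.055790008832

0.055790008832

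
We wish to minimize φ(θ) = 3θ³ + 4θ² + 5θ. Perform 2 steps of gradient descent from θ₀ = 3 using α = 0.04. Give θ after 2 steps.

φ′(θ) = 9θ² + 8θ + 5
Step 1: φ′(3) = 110; θ₁ = 3 − 0.04·110 = -1.4
Step 2: φ′(-1.4) = 11.44; θ₂ = -1.4 − 0.04·11.44 = -1.8576

-1.8576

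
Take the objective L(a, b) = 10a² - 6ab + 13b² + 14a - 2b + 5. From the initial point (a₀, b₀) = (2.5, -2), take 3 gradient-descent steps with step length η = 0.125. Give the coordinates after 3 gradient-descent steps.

∇L = (20a - 6b + 14, -6a + 26b - 2)
(a₁, b₁) = (2.5, -2) − 0.125·(76, -69) = (-7, 6.625)
(a₂, b₂) = (-7, 6.625) − 0.125·(-165.75, 212.25) = (13.71875, -19.90625)
(a₃, b₃) = (13.71875, -19.90625) − 0.125·(407.8125, -601.875) = (-37.2578125, 55.328125)

(-37.2578125, 55.328125)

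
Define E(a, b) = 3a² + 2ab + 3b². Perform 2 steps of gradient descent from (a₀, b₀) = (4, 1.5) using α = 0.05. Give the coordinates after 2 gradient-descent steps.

(1.79, 0.19)

∇E = (6a + 2b, 2a + 6b)
Step 1: at (4, 1.5), ∇E = (27, 17) → (4, 1.5) − 0.05·(27, 17) = (2.65, 0.65)
Step 2: at (2.65, 0.65), ∇E = (17.2, 9.2) → (2.65, 0.65) − 0.05·(17.2, 9.2) = (1.79, 0.19)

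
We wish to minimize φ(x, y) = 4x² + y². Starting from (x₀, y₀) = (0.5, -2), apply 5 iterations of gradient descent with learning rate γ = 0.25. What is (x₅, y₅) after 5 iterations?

(-0.5, -0.0625)

∇φ = (8x, 2y)
(x₁, y₁) = (0.5, -2) − 0.25·(4, -4) = (-0.5, -1)
(x₂, y₂) = (-0.5, -1) − 0.25·(-4, -2) = (0.5, -0.5)
(x₃, y₃) = (0.5, -0.5) − 0.25·(4, -1) = (-0.5, -0.25)
(x₄, y₄) = (-0.5, -0.25) − 0.25·(-4, -0.5) = (0.5, -0.125)
(x₅, y₅) = (0.5, -0.125) − 0.25·(4, -0.25) = (-0.5, -0.0625)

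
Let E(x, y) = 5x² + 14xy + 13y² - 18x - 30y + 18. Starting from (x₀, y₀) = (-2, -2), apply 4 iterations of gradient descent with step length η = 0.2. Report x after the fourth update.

∇E = (10x + 14y - 18, 14x + 26y - 30)
(x₁, y₁) = (-2, -2) − 0.2·(-66, -110) = (11.2, 20)
(x₂, y₂) = (11.2, 20) − 0.2·(374, 646.8) = (-63.6, -109.36)
(x₃, y₃) = (-63.6, -109.36) − 0.2·(-2185.04, -3763.76) = (373.408, 643.392)
(x₄, y₄) = (373.408, 643.392) − 0.2·(12723.568, 21925.904) = (-2171.3056, -3741.7888)
x = -2171.3056

-2171.3056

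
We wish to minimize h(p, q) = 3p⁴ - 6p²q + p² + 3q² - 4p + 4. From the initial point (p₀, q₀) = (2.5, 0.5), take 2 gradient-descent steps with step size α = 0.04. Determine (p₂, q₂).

∇h = (12p³ - 12pq + 2p - 4, -6p² + 6q)
(p₁, q₁) = (2.5, 0.5) − 0.04·(173.5, -34.5) = (-4.44, 1.88)
(p₂, q₂) = (-4.44, 1.88) − 0.04·(-963.054208, -107.0016) = (34.08216832, 6.160064)

(34.08216832, 6.160064)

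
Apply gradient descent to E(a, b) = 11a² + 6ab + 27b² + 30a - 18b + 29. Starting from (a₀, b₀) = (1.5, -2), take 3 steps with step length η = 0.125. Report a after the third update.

54.46875

∇E = (22a + 6b + 30, 6a + 54b - 18)
(a₁, b₁) = (1.5, -2) − 0.125·(51, -117) = (-4.875, 12.625)
(a₂, b₂) = (-4.875, 12.625) − 0.125·(-1.5, 634.5) = (-4.6875, -66.6875)
(a₃, b₃) = (-4.6875, -66.6875) − 0.125·(-473.25, -3647.25) = (54.46875, 389.21875)
a = 54.46875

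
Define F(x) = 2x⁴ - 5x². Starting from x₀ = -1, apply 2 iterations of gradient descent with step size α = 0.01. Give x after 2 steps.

F′(x) = 8x³ - 10x
x₁ = -1 − 0.01·2 = -1.02
x₂ = -1.02 − 0.01·1.710336 = -1.03710336

-1.03710336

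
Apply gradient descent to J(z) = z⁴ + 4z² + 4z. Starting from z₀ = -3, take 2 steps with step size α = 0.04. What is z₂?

-0.24290048

J′(z) = 4z³ + 8z + 4
z₁ = -3 − 0.04·(-128) = 2.12
z₂ = 2.12 − 0.04·59.072512 = -0.24290048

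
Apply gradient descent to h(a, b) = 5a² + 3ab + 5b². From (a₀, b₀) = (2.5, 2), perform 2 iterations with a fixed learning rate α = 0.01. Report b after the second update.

1.4868

∇h = (10a + 3b, 3a + 10b)
(a₁, b₁) = (2.5, 2) − 0.01·(31, 27.5) = (2.19, 1.725)
(a₂, b₂) = (2.19, 1.725) − 0.01·(27.075, 23.82) = (1.91925, 1.4868)
b = 1.4868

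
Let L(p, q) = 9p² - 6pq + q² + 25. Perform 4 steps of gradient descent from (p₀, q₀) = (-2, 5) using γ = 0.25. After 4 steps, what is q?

∇L = (18p - 6q, -6p + 2q)
(p₁, q₁) = (-2, 5) − 0.25·(-66, 22) = (14.5, -0.5)
(p₂, q₂) = (14.5, -0.5) − 0.25·(264, -88) = (-51.5, 21.5)
(p₃, q₃) = (-51.5, 21.5) − 0.25·(-1056, 352) = (212.5, -66.5)
(p₄, q₄) = (212.5, -66.5) − 0.25·(4224, -1408) = (-843.5, 285.5)
q = 285.5

285.5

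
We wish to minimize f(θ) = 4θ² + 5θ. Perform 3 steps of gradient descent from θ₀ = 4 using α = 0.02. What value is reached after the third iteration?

f′(θ) = 8θ + 5
θ₁ = 4 − 0.02·37 = 3.26
θ₂ = 3.26 − 0.02·31.08 = 2.6384
θ₃ = 2.6384 − 0.02·26.1072 = 2.116256

2.116256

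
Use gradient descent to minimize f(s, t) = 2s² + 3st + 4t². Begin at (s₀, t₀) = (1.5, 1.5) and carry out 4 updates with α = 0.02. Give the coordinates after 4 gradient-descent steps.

∇f = (4s + 3t, 3s + 8t)
Step 1: at (1.5, 1.5), ∇f = (10.5, 16.5) → (1.5, 1.5) − 0.02·(10.5, 16.5) = (1.29, 1.17)
Step 2: at (1.29, 1.17), ∇f = (8.67, 13.23) → (1.29, 1.17) − 0.02·(8.67, 13.23) = (1.1166, 0.9054)
Step 3: at (1.1166, 0.9054), ∇f = (7.1826, 10.593) → (1.1166, 0.9054) − 0.02·(7.1826, 10.593) = (0.972948, 0.69354)
Step 4: at (0.972948, 0.69354), ∇f = (5.972412, 8.467164) → (0.972948, 0.69354) − 0.02·(5.972412, 8.467164) = (0.85349976, 0.52419672)

(0.85349976, 0.52419672)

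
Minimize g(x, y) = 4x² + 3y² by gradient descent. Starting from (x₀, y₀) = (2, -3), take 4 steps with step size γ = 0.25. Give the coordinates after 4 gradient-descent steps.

(2, -0.1875)

∇g = (8x, 6y)
Step 1: at (2, -3), ∇g = (16, -18) → (2, -3) − 0.25·(16, -18) = (-2, 1.5)
Step 2: at (-2, 1.5), ∇g = (-16, 9) → (-2, 1.5) − 0.25·(-16, 9) = (2, -0.75)
Step 3: at (2, -0.75), ∇g = (16, -4.5) → (2, -0.75) − 0.25·(16, -4.5) = (-2, 0.375)
Step 4: at (-2, 0.375), ∇g = (-16, 2.25) → (-2, 0.375) − 0.25·(-16, 2.25) = (2, -0.1875)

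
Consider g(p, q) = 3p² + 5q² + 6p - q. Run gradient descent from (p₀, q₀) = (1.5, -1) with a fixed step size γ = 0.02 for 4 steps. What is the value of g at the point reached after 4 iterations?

∇g = (6p + 6, 10q - 1)
Step 1: at (1.5, -1), ∇g = (15, -11) → (1.5, -1) − 0.02·(15, -11) = (1.2, -0.78)
Step 2: at (1.2, -0.78), ∇g = (13.2, -8.8) → (1.2, -0.78) − 0.02·(13.2, -8.8) = (0.936, -0.604)
Step 3: at (0.936, -0.604), ∇g = (11.616, -7.04) → (0.936, -0.604) − 0.02·(11.616, -7.04) = (0.70368, -0.4632)
Step 4: at (0.70368, -0.4632), ∇g = (10.22208, -5.632) → (0.70368, -0.4632) − 0.02·(10.22208, -5.632) = (0.4992384, -0.35056)
g(0.4992384, -0.35056) = 4.70816890810368

4.70816890810368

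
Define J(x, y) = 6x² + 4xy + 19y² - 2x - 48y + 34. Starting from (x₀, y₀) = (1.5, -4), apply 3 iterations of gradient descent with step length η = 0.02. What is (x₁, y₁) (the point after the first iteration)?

(1.5, -0.12)

∇J = (12x + 4y - 2, 4x + 38y - 48)
Step 1: at (1.5, -4), ∇J = (0, -194) → (1.5, -4) − 0.02·(0, -194) = (1.5, -0.12)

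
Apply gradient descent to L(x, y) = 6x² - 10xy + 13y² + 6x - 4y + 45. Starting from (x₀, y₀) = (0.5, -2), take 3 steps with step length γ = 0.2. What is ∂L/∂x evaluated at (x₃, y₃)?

∇L = (12x - 10y + 6, -10x + 26y - 4)
Step 1: at (0.5, -2), ∇L = (32, -61) → (0.5, -2) − 0.2·(32, -61) = (-5.9, 10.2)
Step 2: at (-5.9, 10.2), ∇L = (-166.8, 320.2) → (-5.9, 10.2) − 0.2·(-166.8, 320.2) = (27.46, -53.84)
Step 3: at (27.46, -53.84), ∇L = (873.92, -1678.44) → (27.46, -53.84) − 0.2·(873.92, -1678.44) = (-147.324, 281.848)
∂L/∂x at (-147.324, 281.848) = -4580.368

-4580.368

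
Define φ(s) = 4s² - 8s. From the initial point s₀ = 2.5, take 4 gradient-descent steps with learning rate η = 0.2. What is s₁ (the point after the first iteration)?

φ′(s) = 8s - 8
s₁ = 2.5 − 0.2·12 = 0.1

0.1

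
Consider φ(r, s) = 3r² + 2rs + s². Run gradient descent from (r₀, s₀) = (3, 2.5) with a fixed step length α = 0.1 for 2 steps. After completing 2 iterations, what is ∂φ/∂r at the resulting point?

∇φ = (6r + 2s, 2r + 2s)
Step 1: at (3, 2.5), ∇φ = (23, 11) → (3, 2.5) − 0.1·(23, 11) = (0.7, 1.4)
Step 2: at (0.7, 1.4), ∇φ = (7, 4.2) → (0.7, 1.4) − 0.1·(7, 4.2) = (0, 0.98)
∂φ/∂r at (0, 0.98) = 1.96

1.96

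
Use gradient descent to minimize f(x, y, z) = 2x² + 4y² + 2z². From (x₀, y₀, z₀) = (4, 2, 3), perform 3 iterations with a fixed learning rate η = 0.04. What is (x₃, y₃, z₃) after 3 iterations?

(2.370816, 0.628864, 1.778112)

∇f = (4x, 8y, 4z)
(x₁, y₁, z₁) = (4, 2, 3) − 0.04·(16, 16, 12) = (3.36, 1.36, 2.52)
(x₂, y₂, z₂) = (3.36, 1.36, 2.52) − 0.04·(13.44, 10.88, 10.08) = (2.8224, 0.9248, 2.1168)
(x₃, y₃, z₃) = (2.8224, 0.9248, 2.1168) − 0.04·(11.2896, 7.3984, 8.4672) = (2.370816, 0.628864, 1.778112)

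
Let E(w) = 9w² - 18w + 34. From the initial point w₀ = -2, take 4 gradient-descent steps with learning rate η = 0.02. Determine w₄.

E′(w) = 18w - 18
w₁ = -2 − 0.02·(-54) = -0.92
w₂ = -0.92 − 0.02·(-34.56) = -0.2288
w₃ = -0.2288 − 0.02·(-22.1184) = 0.213568
w₄ = 0.213568 − 0.02·(-14.155776) = 0.49668352

0.49668352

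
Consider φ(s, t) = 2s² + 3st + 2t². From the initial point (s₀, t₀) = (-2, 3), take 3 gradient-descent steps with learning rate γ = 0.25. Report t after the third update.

0.84375

∇φ = (4s + 3t, 3s + 4t)
Step 1: at (-2, 3), ∇φ = (1, 6) → (-2, 3) − 0.25·(1, 6) = (-2.25, 1.5)
Step 2: at (-2.25, 1.5), ∇φ = (-4.5, -0.75) → (-2.25, 1.5) − 0.25·(-4.5, -0.75) = (-1.125, 1.6875)
Step 3: at (-1.125, 1.6875), ∇φ = (0.5625, 3.375) → (-1.125, 1.6875) − 0.25·(0.5625, 3.375) = (-1.265625, 0.84375)
t = 0.84375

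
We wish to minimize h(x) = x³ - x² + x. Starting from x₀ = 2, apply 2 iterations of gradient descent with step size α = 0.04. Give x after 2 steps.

1.408448

h′(x) = 3x² - 2x + 1
x₁ = 2 − 0.04·9 = 1.64
x₂ = 1.64 − 0.04·5.7888 = 1.408448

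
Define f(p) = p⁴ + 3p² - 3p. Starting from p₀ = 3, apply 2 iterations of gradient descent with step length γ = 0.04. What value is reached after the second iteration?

f′(p) = 4p³ + 6p - 3
Step 1: f′(3) = 123; p₁ = 3 − 0.04·123 = -1.92
Step 2: f′(-1.92) = -42.831552; p₂ = -1.92 − 0.04·(-42.831552) = -0.20673792

-0.20673792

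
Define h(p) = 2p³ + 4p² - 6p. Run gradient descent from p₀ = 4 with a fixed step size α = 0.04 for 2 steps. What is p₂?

h′(p) = 6p² + 8p - 6
p₁ = 4 − 0.04·122 = -0.88
p₂ = -0.88 − 0.04·(-8.3936) = -0.544256

-0.544256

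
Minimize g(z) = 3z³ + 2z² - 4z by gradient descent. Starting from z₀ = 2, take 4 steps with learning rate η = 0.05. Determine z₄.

g′(z) = 9z² + 4z - 4
z₁ = 2 − 0.05·40 = 0
z₂ = 0 − 0.05·(-4) = 0.2
z₃ = 0.2 − 0.05·(-2.84) = 0.342
z₄ = 0.342 − 0.05·(-1.579324) = 0.4209662

0.4209662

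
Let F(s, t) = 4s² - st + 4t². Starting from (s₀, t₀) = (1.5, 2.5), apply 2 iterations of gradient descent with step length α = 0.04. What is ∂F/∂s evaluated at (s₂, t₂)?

5.4144

∇F = (8s - t, -s + 8t)
Step 1: at (1.5, 2.5), ∇F = (9.5, 18.5) → (1.5, 2.5) − 0.04·(9.5, 18.5) = (1.12, 1.76)
Step 2: at (1.12, 1.76), ∇F = (7.2, 12.96) → (1.12, 1.76) − 0.04·(7.2, 12.96) = (0.832, 1.2416)
∂F/∂s at (0.832, 1.2416) = 5.4144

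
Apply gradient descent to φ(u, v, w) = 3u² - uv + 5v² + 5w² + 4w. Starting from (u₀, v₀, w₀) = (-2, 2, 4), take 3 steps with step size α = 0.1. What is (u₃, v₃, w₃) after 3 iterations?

∇φ = (6u - v, -u + 10v, 10w + 4)
Step 1: at (-2, 2, 4), ∇φ = (-14, 22, 44) → (-2, 2, 4) − 0.1·(-14, 22, 44) = (-0.6, -0.2, -0.4)
Step 2: at (-0.6, -0.2, -0.4), ∇φ = (-3.4, -1.4, 0) → (-0.6, -0.2, -0.4) − 0.1·(-3.4, -1.4, 0) = (-0.26, -0.06, -0.4)
Step 3: at (-0.26, -0.06, -0.4), ∇φ = (-1.5, -0.34, 0) → (-0.26, -0.06, -0.4) − 0.1·(-1.5, -0.34, 0) = (-0.11, -0.026, -0.4)

(-0.11, -0.026, -0.4)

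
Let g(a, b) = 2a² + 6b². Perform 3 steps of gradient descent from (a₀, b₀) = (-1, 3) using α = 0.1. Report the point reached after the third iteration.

(-0.216, -0.024)

∇g = (4a, 12b)
(a₁, b₁) = (-1, 3) − 0.1·(-4, 36) = (-0.6, -0.6)
(a₂, b₂) = (-0.6, -0.6) − 0.1·(-2.4, -7.2) = (-0.36, 0.12)
(a₃, b₃) = (-0.36, 0.12) − 0.1·(-1.44, 1.44) = (-0.216, -0.024)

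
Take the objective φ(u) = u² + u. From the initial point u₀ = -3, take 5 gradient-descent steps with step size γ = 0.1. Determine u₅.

-1.3192

φ′(u) = 2u + 1
u₁ = -3 − 0.1·(-5) = -2.5
u₂ = -2.5 − 0.1·(-4) = -2.1
u₃ = -2.1 − 0.1·(-3.2) = -1.78
u₄ = -1.78 − 0.1·(-2.56) = -1.524
u₅ = -1.524 − 0.1·(-2.048) = -1.3192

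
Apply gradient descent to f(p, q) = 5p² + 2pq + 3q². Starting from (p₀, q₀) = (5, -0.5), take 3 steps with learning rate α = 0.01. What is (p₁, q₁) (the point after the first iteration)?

(4.51, -0.57)

∇f = (10p + 2q, 2p + 6q)
(p₁, q₁) = (5, -0.5) − 0.01·(49, 7) = (4.51, -0.57)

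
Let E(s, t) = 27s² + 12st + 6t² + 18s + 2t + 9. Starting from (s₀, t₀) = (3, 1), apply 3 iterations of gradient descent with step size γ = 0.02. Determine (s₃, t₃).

∇E = (54s + 12t + 18, 12s + 12t + 2)
(s₁, t₁) = (3, 1) − 0.02·(192, 50) = (-0.84, 0)
(s₂, t₂) = (-0.84, 0) − 0.02·(-27.36, -8.08) = (-0.2928, 0.1616)
(s₃, t₃) = (-0.2928, 0.1616) − 0.02·(4.128, 0.4256) = (-0.37536, 0.153088)

(-0.37536, 0.153088)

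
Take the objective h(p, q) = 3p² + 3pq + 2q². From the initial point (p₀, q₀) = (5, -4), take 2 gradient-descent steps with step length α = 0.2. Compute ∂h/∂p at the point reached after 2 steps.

∇h = (6p + 3q, 3p + 4q)
(p₁, q₁) = (5, -4) − 0.2·(18, -1) = (1.4, -3.8)
(p₂, q₂) = (1.4, -3.8) − 0.2·(-3, -11) = (2, -1.6)
∂h/∂p at (2, -1.6) = 7.2

7.2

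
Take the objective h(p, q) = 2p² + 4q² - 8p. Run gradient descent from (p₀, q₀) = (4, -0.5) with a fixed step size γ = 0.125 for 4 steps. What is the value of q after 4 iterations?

0

∇h = (4p - 8, 8q)
(p₁, q₁) = (4, -0.5) − 0.125·(8, -4) = (3, 0)
(p₂, q₂) = (3, 0) − 0.125·(4, 0) = (2.5, 0)
(p₃, q₃) = (2.5, 0) − 0.125·(2, 0) = (2.25, 0)
(p₄, q₄) = (2.25, 0) − 0.125·(1, 0) = (2.125, 0)
q = 0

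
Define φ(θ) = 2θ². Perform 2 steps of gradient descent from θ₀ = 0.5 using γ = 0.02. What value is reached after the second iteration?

φ′(θ) = 4θ
θ₁ = 0.5 − 0.02·2 = 0.46
θ₂ = 0.46 − 0.02·1.84 = 0.4232

0.4232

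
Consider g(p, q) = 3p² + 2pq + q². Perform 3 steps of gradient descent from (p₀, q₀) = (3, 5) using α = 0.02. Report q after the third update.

4.140992

∇g = (6p + 2q, 2p + 2q)
Step 1: at (3, 5), ∇g = (28, 16) → (3, 5) − 0.02·(28, 16) = (2.44, 4.68)
Step 2: at (2.44, 4.68), ∇g = (24, 14.24) → (2.44, 4.68) − 0.02·(24, 14.24) = (1.96, 4.3952)
Step 3: at (1.96, 4.3952), ∇g = (20.5504, 12.7104) → (1.96, 4.3952) − 0.02·(20.5504, 12.7104) = (1.548992, 4.140992)
q = 4.140992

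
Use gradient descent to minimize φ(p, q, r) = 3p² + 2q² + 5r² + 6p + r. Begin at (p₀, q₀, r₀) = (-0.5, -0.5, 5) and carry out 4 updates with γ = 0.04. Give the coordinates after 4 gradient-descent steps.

(-0.83318912, -0.24893568, 0.56096)

∇φ = (6p + 6, 4q, 10r + 1)
(p₁, q₁, r₁) = (-0.5, -0.5, 5) − 0.04·(3, -2, 51) = (-0.62, -0.42, 2.96)
(p₂, q₂, r₂) = (-0.62, -0.42, 2.96) − 0.04·(2.28, -1.68, 30.6) = (-0.7112, -0.3528, 1.736)
(p₃, q₃, r₃) = (-0.7112, -0.3528, 1.736) − 0.04·(1.7328, -1.4112, 18.36) = (-0.780512, -0.296352, 1.0016)
(p₄, q₄, r₄) = (-0.780512, -0.296352, 1.0016) − 0.04·(1.316928, -1.185408, 11.016) = (-0.83318912, -0.24893568, 0.56096)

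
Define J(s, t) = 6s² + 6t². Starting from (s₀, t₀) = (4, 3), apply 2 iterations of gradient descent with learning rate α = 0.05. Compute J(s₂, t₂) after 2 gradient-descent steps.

3.84

∇J = (12s, 12t)
(s₁, t₁) = (4, 3) − 0.05·(48, 36) = (1.6, 1.2)
(s₂, t₂) = (1.6, 1.2) − 0.05·(19.2, 14.4) = (0.64, 0.48)
J(0.64, 0.48) = 3.84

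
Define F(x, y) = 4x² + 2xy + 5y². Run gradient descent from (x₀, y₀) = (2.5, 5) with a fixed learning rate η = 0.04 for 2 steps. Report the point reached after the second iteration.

∇F = (8x + 2y, 2x + 10y)
(x₁, y₁) = (2.5, 5) − 0.04·(30, 55) = (1.3, 2.8)
(x₂, y₂) = (1.3, 2.8) − 0.04·(16, 30.6) = (0.66, 1.576)

(0.66, 1.576)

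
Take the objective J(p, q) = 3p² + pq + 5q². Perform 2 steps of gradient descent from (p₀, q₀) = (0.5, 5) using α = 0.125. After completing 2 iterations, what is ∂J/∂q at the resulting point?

3.9453125

∇J = (6p + q, p + 10q)
Step 1: at (0.5, 5), ∇J = (8, 50.5) → (0.5, 5) − 0.125·(8, 50.5) = (-0.5, -1.3125)
Step 2: at (-0.5, -1.3125), ∇J = (-4.3125, -13.625) → (-0.5, -1.3125) − 0.125·(-4.3125, -13.625) = (0.0390625, 0.390625)
∂J/∂q at (0.0390625, 0.390625) = 3.9453125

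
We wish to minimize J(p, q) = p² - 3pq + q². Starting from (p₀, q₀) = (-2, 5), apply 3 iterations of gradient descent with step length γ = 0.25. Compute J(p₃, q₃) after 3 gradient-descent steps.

∇J = (2p - 3q, -3p + 2q)
Step 1: at (-2, 5), ∇J = (-19, 16) → (-2, 5) − 0.25·(-19, 16) = (2.75, 1)
Step 2: at (2.75, 1), ∇J = (2.5, -6.25) → (2.75, 1) − 0.25·(2.5, -6.25) = (2.125, 2.5625)
Step 3: at (2.125, 2.5625), ∇J = (-3.4375, -1.25) → (2.125, 2.5625) − 0.25·(-3.4375, -1.25) = (2.984375, 2.875)
J(2.984375, 2.875) = -8.568115234375

-8.568115234375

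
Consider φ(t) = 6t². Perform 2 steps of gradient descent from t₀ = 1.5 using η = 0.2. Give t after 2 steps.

2.94

φ′(t) = 12t
t₁ = 1.5 − 0.2·18 = -2.1
t₂ = -2.1 − 0.2·(-25.2) = 2.94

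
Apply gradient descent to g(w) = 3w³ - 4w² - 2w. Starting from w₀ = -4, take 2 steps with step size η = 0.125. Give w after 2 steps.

-797.1953125

g′(w) = 9w² - 8w - 2
Step 1: g′(-4) = 174; w₁ = -4 − 0.125·174 = -25.75
Step 2: g′(-25.75) = 6171.5625; w₂ = -25.75 − 0.125·6171.5625 = -797.1953125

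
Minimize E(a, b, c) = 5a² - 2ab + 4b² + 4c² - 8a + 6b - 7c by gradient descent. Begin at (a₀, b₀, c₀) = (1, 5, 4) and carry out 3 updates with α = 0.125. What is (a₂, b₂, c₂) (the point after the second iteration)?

∇E = (10a - 2b - 8, -2a + 8b + 6, 8c - 7)
Step 1: at (1, 5, 4), ∇E = (-8, 44, 25) → (1, 5, 4) − 0.125·(-8, 44, 25) = (2, -0.5, 0.875)
Step 2: at (2, -0.5, 0.875), ∇E = (13, -2, 0) → (2, -0.5, 0.875) − 0.125·(13, -2, 0) = (0.375, -0.25, 0.875)

(0.375, -0.25, 0.875)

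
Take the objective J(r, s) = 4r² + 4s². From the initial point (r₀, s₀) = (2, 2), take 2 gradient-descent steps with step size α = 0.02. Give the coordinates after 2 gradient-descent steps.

(1.4112, 1.4112)

∇J = (8r, 8s)
Step 1: at (2, 2), ∇J = (16, 16) → (2, 2) − 0.02·(16, 16) = (1.68, 1.68)
Step 2: at (1.68, 1.68), ∇J = (13.44, 13.44) → (1.68, 1.68) − 0.02·(13.44, 13.44) = (1.4112, 1.4112)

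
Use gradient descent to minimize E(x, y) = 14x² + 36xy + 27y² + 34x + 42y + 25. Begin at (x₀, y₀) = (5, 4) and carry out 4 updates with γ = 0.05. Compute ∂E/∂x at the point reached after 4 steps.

∇E = (28x + 36y + 34, 36x + 54y + 42)
Step 1: at (5, 4), ∇E = (318, 438) → (5, 4) − 0.05·(318, 438) = (-10.9, -17.9)
Step 2: at (-10.9, -17.9), ∇E = (-915.6, -1317) → (-10.9, -17.9) − 0.05·(-915.6, -1317) = (34.88, 47.95)
Step 3: at (34.88, 47.95), ∇E = (2736.84, 3886.98) → (34.88, 47.95) − 0.05·(2736.84, 3886.98) = (-101.962, -146.399)
Step 4: at (-101.962, -146.399), ∇E = (-8091.3, -11534.178) → (-101.962, -146.399) − 0.05·(-8091.3, -11534.178) = (302.603, 430.3099)
∂E/∂x at (302.603, 430.3099) = 23998.0404

23998.0404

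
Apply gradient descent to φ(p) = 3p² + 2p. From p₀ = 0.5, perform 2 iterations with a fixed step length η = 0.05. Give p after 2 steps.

0.075

φ′(p) = 6p + 2
Step 1: φ′(0.5) = 5; p₁ = 0.5 − 0.05·5 = 0.25
Step 2: φ′(0.25) = 3.5; p₂ = 0.25 − 0.05·3.5 = 0.075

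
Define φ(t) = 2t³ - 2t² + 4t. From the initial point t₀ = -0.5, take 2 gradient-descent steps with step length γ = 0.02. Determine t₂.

-0.8327

φ′(t) = 6t² - 4t + 4
t₁ = -0.5 − 0.02·7.5 = -0.65
t₂ = -0.65 − 0.02·9.135 = -0.8327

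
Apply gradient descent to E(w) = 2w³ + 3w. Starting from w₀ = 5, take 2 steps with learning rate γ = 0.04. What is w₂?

-1.541056

E′(w) = 6w² + 3
Step 1: E′(5) = 153; w₁ = 5 − 0.04·153 = -1.12
Step 2: E′(-1.12) = 10.5264; w₂ = -1.12 − 0.04·10.5264 = -1.541056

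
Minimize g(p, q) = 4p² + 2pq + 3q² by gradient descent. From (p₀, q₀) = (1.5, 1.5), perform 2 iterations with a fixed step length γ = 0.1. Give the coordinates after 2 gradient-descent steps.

(-0.06, 0.12)

∇g = (8p + 2q, 2p + 6q)
(p₁, q₁) = (1.5, 1.5) − 0.1·(15, 12) = (0, 0.3)
(p₂, q₂) = (0, 0.3) − 0.1·(0.6, 1.8) = (-0.06, 0.12)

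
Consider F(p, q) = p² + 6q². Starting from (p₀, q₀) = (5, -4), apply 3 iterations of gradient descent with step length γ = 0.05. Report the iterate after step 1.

∇F = (2p, 12q)
(p₁, q₁) = (5, -4) − 0.05·(10, -48) = (4.5, -1.6)

(4.5, -1.6)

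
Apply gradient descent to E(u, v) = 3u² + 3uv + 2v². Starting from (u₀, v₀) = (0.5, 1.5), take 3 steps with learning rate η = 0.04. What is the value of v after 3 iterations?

0.8256

∇E = (6u + 3v, 3u + 4v)
Step 1: at (0.5, 1.5), ∇E = (7.5, 7.5) → (0.5, 1.5) − 0.04·(7.5, 7.5) = (0.2, 1.2)
Step 2: at (0.2, 1.2), ∇E = (4.8, 5.4) → (0.2, 1.2) − 0.04·(4.8, 5.4) = (0.008, 0.984)
Step 3: at (0.008, 0.984), ∇E = (3, 3.96) → (0.008, 0.984) − 0.04·(3, 3.96) = (-0.112, 0.8256)
v = 0.8256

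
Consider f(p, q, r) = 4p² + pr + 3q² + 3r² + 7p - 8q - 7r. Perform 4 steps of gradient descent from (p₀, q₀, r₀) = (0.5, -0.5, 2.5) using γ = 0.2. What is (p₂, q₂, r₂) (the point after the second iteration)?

(-0.24, 1.26, 1.68)

∇f = (8p + r + 7, 6q - 8, p + 6r - 7)
Step 1: at (0.5, -0.5, 2.5), ∇f = (13.5, -11, 8.5) → (0.5, -0.5, 2.5) − 0.2·(13.5, -11, 8.5) = (-2.2, 1.7, 0.8)
Step 2: at (-2.2, 1.7, 0.8), ∇f = (-9.8, 2.2, -4.4) → (-2.2, 1.7, 0.8) − 0.2·(-9.8, 2.2, -4.4) = (-0.24, 1.26, 1.68)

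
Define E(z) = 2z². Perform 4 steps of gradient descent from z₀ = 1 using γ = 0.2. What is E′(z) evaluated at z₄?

0.0064

E′(z) = 4z
Step 1: E′(1) = 4; z₁ = 1 − 0.2·4 = 0.2
Step 2: E′(0.2) = 0.8; z₂ = 0.2 − 0.2·0.8 = 0.04
Step 3: E′(0.04) = 0.16; z₃ = 0.04 − 0.2·0.16 = 0.008
Step 4: E′(0.008) = 0.032; z₄ = 0.008 − 0.2·0.032 = 0.0016
E′(z) at (0.0016) = 0.0064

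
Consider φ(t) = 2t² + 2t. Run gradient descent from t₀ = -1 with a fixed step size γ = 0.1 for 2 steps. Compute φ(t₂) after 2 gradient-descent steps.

-0.4352

φ′(t) = 4t + 2
Step 1: φ′(-1) = -2; t₁ = -1 − 0.1·(-2) = -0.8
Step 2: φ′(-0.8) = -1.2; t₂ = -0.8 − 0.1·(-1.2) = -0.68
φ(-0.68) = -0.4352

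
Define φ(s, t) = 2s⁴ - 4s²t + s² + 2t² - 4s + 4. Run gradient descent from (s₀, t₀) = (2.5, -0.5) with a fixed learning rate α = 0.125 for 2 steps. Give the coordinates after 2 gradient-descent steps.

∇φ = (8s³ - 8st + 2s - 4, -4s² + 4t)
(s₁, t₁) = (2.5, -0.5) − 0.125·(136, -27) = (-14.5, 2.875)
(s₂, t₂) = (-14.5, 2.875) − 0.125·(-24088.5, -829.5) = (2996.5625, 106.5625)

(2996.5625, 106.5625)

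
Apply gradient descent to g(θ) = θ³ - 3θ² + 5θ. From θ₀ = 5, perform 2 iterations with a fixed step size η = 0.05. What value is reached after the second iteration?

2.0625

g′(θ) = 3θ² - 6θ + 5
θ₁ = 5 − 0.05·50 = 2.5
θ₂ = 2.5 − 0.05·8.75 = 2.0625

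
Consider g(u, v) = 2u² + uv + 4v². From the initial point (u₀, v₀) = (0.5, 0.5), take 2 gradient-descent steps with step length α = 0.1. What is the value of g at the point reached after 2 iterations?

∇g = (4u + v, u + 8v)
(u₁, v₁) = (0.5, 0.5) − 0.1·(2.5, 4.5) = (0.25, 0.05)
(u₂, v₂) = (0.25, 0.05) − 0.1·(1.05, 0.65) = (0.145, -0.015)
g(0.145, -0.015) = 0.040775

0.040775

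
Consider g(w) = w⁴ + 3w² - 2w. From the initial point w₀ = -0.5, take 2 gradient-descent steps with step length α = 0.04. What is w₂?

g′(w) = 4w³ + 6w - 2
Step 1: g′(-0.5) = -5.5; w₁ = -0.5 − 0.04·(-5.5) = -0.28
Step 2: g′(-0.28) = -3.767808; w₂ = -0.28 − 0.04·(-3.767808) = -0.12928768

-0.12928768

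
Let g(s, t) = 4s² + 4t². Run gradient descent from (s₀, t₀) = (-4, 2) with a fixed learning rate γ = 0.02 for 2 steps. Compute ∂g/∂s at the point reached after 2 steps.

∇g = (8s, 8t)
Step 1: at (-4, 2), ∇g = (-32, 16) → (-4, 2) − 0.02·(-32, 16) = (-3.36, 1.68)
Step 2: at (-3.36, 1.68), ∇g = (-26.88, 13.44) → (-3.36, 1.68) − 0.02·(-26.88, 13.44) = (-2.8224, 1.4112)
∂g/∂s at (-2.8224, 1.4112) = -22.5792

-22.5792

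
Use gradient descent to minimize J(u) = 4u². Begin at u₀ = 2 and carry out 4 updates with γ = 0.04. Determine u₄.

J′(u) = 8u
u₁ = 2 − 0.04·16 = 1.36
u₂ = 1.36 − 0.04·10.88 = 0.9248
u₃ = 0.9248 − 0.04·7.3984 = 0.628864
u₄ = 0.628864 − 0.04·5.030912 = 0.42762752

0.42762752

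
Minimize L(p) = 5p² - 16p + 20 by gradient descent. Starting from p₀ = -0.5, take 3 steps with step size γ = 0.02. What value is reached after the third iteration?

0.5248

L′(p) = 10p - 16
Step 1: L′(-0.5) = -21; p₁ = -0.5 − 0.02·(-21) = -0.08
Step 2: L′(-0.08) = -16.8; p₂ = -0.08 − 0.02·(-16.8) = 0.256
Step 3: L′(0.256) = -13.44; p₃ = 0.256 − 0.02·(-13.44) = 0.5248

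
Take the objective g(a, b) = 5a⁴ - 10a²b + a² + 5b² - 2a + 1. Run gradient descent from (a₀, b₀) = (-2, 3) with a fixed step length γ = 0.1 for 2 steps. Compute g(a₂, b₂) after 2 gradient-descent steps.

96738.60653948928

∇g = (20a³ - 20ab + 2a - 2, -10a² + 10b)
(a₁, b₁) = (-2, 3) − 0.1·(-46, -10) = (2.6, 4)
(a₂, b₂) = (2.6, 4) − 0.1·(146.72, -27.6) = (-12.072, 6.76)
g(-12.072, 6.76) = 96738.60653948928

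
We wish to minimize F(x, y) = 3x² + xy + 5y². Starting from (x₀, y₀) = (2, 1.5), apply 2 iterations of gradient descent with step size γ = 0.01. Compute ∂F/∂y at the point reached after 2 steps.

13.5233

∇F = (6x + y, x + 10y)
(x₁, y₁) = (2, 1.5) − 0.01·(13.5, 17) = (1.865, 1.33)
(x₂, y₂) = (1.865, 1.33) − 0.01·(12.52, 15.165) = (1.7398, 1.17835)
∂F/∂y at (1.7398, 1.17835) = 13.5233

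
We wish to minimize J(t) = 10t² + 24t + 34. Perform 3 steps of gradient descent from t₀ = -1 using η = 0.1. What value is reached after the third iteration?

J′(t) = 20t + 24
t₁ = -1 − 0.1·4 = -1.4
t₂ = -1.4 − 0.1·(-4) = -1
t₃ = -1 − 0.1·4 = -1.4

-1.4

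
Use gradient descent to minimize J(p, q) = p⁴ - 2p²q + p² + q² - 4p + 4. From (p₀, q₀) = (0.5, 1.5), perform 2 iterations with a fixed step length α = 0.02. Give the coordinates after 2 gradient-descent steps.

∇J = (4p³ - 4pq + 2p - 4, -2p² + 2q)
Step 1: at (0.5, 1.5), ∇J = (-5.5, 2.5) → (0.5, 1.5) − 0.02·(-5.5, 2.5) = (0.61, 1.45)
Step 2: at (0.61, 1.45), ∇J = (-5.410076, 2.1558) → (0.61, 1.45) − 0.02·(-5.410076, 2.1558) = (0.71820152, 1.406884)

(0.71820152, 1.406884)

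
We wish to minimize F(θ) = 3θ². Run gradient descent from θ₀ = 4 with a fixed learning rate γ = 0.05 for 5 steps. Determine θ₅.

0.67228

F′(θ) = 6θ
Step 1: F′(4) = 24; θ₁ = 4 − 0.05·24 = 2.8
Step 2: F′(2.8) = 16.8; θ₂ = 2.8 − 0.05·16.8 = 1.96
Step 3: F′(1.96) = 11.76; θ₃ = 1.96 − 0.05·11.76 = 1.372
Step 4: F′(1.372) = 8.232; θ₄ = 1.372 − 0.05·8.232 = 0.9604
Step 5: F′(0.9604) = 5.7624; θ₅ = 0.9604 − 0.05·5.7624 = 0.67228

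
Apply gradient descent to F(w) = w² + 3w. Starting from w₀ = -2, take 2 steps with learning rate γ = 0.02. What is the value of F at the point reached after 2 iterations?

-2.03766336

F′(w) = 2w + 3
w₁ = -2 − 0.02·(-1) = -1.98
w₂ = -1.98 − 0.02·(-0.96) = -1.9608
F(-1.9608) = -2.03766336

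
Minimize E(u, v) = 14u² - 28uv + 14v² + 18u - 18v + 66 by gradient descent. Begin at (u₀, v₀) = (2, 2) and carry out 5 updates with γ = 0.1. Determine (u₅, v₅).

(-660.34528, 664.34528)

∇E = (28u - 28v + 18, -28u + 28v - 18)
(u₁, v₁) = (2, 2) − 0.1·(18, -18) = (0.2, 3.8)
(u₂, v₂) = (0.2, 3.8) − 0.1·(-82.8, 82.8) = (8.48, -4.48)
(u₃, v₃) = (8.48, -4.48) − 0.1·(380.88, -380.88) = (-29.608, 33.608)
(u₄, v₄) = (-29.608, 33.608) − 0.1·(-1752.048, 1752.048) = (145.5968, -141.5968)
(u₅, v₅) = (145.5968, -141.5968) − 0.1·(8059.4208, -8059.4208) = (-660.34528, 664.34528)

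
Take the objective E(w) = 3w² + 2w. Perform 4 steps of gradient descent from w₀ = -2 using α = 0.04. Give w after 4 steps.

-0.8893696

E′(w) = 6w + 2
Step 1: E′(-2) = -10; w₁ = -2 − 0.04·(-10) = -1.6
Step 2: E′(-1.6) = -7.6; w₂ = -1.6 − 0.04·(-7.6) = -1.296
Step 3: E′(-1.296) = -5.776; w₃ = -1.296 − 0.04·(-5.776) = -1.06496
Step 4: E′(-1.06496) = -4.38976; w₄ = -1.06496 − 0.04·(-4.38976) = -0.8893696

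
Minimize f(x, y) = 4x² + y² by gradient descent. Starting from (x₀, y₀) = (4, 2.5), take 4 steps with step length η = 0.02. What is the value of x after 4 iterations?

∇f = (8x, 2y)
(x₁, y₁) = (4, 2.5) − 0.02·(32, 5) = (3.36, 2.4)
(x₂, y₂) = (3.36, 2.4) − 0.02·(26.88, 4.8) = (2.8224, 2.304)
(x₃, y₃) = (2.8224, 2.304) − 0.02·(22.5792, 4.608) = (2.370816, 2.21184)
(x₄, y₄) = (2.370816, 2.21184) − 0.02·(18.966528, 4.42368) = (1.99148544, 2.1233664)
x = 1.99148544

1.99148544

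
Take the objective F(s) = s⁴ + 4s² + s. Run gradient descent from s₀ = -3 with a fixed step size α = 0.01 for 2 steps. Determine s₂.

F′(s) = 4s³ + 8s + 1
s₁ = -3 − 0.01·(-131) = -1.69
s₂ = -1.69 − 0.01·(-31.827236) = -1.37172764

-1.37172764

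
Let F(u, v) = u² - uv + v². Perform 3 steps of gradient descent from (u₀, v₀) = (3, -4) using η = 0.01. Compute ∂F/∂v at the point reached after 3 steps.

∇F = (2u - v, -u + 2v)
(u₁, v₁) = (3, -4) − 0.01·(10, -11) = (2.9, -3.89)
(u₂, v₂) = (2.9, -3.89) − 0.01·(9.69, -10.68) = (2.8031, -3.7832)
(u₃, v₃) = (2.8031, -3.7832) − 0.01·(9.3894, -10.3695) = (2.709206, -3.679505)
∂F/∂v at (2.709206, -3.679505) = -10.068216

-10.068216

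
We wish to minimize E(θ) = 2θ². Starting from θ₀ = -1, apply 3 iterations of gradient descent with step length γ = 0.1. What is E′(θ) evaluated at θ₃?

-0.864

E′(θ) = 4θ
Step 1: E′(-1) = -4; θ₁ = -1 − 0.1·(-4) = -0.6
Step 2: E′(-0.6) = -2.4; θ₂ = -0.6 − 0.1·(-2.4) = -0.36
Step 3: E′(-0.36) = -1.44; θ₃ = -0.36 − 0.1·(-1.44) = -0.216
E′(θ) at (-0.216) = -0.864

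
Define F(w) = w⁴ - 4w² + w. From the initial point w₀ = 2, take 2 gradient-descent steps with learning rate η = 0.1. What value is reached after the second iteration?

0.4292

F′(w) = 4w³ - 8w + 1
w₁ = 2 − 0.1·17 = 0.3
w₂ = 0.3 − 0.1·(-1.292) = 0.4292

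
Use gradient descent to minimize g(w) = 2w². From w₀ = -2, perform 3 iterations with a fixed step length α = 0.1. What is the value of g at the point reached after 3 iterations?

g′(w) = 4w
Step 1: g′(-2) = -8; w₁ = -2 − 0.1·(-8) = -1.2
Step 2: g′(-1.2) = -4.8; w₂ = -1.2 − 0.1·(-4.8) = -0.72
Step 3: g′(-0.72) = -2.88; w₃ = -0.72 − 0.1·(-2.88) = -0.432
g(-0.432) = 0.373248

0.373248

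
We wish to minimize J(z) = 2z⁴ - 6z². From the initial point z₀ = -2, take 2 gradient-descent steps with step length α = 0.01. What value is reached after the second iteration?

J′(z) = 8z³ - 12z
z₁ = -2 − 0.01·(-40) = -1.6
z₂ = -1.6 − 0.01·(-13.568) = -1.46432

-1.46432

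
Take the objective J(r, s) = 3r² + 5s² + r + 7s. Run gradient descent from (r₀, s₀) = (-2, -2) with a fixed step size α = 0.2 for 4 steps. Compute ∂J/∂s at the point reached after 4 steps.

∇J = (6r + 1, 10s + 7)
(r₁, s₁) = (-2, -2) − 0.2·(-11, -13) = (0.2, 0.6)
(r₂, s₂) = (0.2, 0.6) − 0.2·(2.2, 13) = (-0.24, -2)
(r₃, s₃) = (-0.24, -2) − 0.2·(-0.44, -13) = (-0.152, 0.6)
(r₄, s₄) = (-0.152, 0.6) − 0.2·(0.088, 13) = (-0.1696, -2)
∂J/∂s at (-0.1696, -2) = -13

-13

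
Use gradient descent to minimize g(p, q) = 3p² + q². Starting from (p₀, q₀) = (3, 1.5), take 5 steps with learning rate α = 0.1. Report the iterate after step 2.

(0.48, 0.96)

∇g = (6p, 2q)
(p₁, q₁) = (3, 1.5) − 0.1·(18, 3) = (1.2, 1.2)
(p₂, q₂) = (1.2, 1.2) − 0.1·(7.2, 2.4) = (0.48, 0.96)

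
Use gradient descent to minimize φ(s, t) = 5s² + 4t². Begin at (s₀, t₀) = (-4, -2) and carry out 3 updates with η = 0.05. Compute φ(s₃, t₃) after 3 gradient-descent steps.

1.996496

∇φ = (10s, 8t)
(s₁, t₁) = (-4, -2) − 0.05·(-40, -16) = (-2, -1.2)
(s₂, t₂) = (-2, -1.2) − 0.05·(-20, -9.6) = (-1, -0.72)
(s₃, t₃) = (-1, -0.72) − 0.05·(-10, -5.76) = (-0.5, -0.432)
φ(-0.5, -0.432) = 1.996496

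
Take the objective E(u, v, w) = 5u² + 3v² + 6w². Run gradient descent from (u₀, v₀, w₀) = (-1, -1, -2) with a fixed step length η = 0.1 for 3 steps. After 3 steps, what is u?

∇E = (10u, 6v, 12w)
Step 1: at (-1, -1, -2), ∇E = (-10, -6, -24) → (-1, -1, -2) − 0.1·(-10, -6, -24) = (0, -0.4, 0.4)
Step 2: at (0, -0.4, 0.4), ∇E = (0, -2.4, 4.8) → (0, -0.4, 0.4) − 0.1·(0, -2.4, 4.8) = (0, -0.16, -0.08)
Step 3: at (0, -0.16, -0.08), ∇E = (0, -0.96, -0.96) → (0, -0.16, -0.08) − 0.1·(0, -0.96, -0.96) = (0, -0.064, 0.016)
u = 0

0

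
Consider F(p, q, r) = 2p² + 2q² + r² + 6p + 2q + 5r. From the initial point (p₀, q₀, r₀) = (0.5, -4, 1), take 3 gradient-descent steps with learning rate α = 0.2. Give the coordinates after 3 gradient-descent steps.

(-1.484, -0.528, -1.744)

∇F = (4p + 6, 4q + 2, 2r + 5)
Step 1: at (0.5, -4, 1), ∇F = (8, -14, 7) → (0.5, -4, 1) − 0.2·(8, -14, 7) = (-1.1, -1.2, -0.4)
Step 2: at (-1.1, -1.2, -0.4), ∇F = (1.6, -2.8, 4.2) → (-1.1, -1.2, -0.4) − 0.2·(1.6, -2.8, 4.2) = (-1.42, -0.64, -1.24)
Step 3: at (-1.42, -0.64, -1.24), ∇F = (0.32, -0.56, 2.52) → (-1.42, -0.64, -1.24) − 0.2·(0.32, -0.56, 2.52) = (-1.484, -0.528, -1.744)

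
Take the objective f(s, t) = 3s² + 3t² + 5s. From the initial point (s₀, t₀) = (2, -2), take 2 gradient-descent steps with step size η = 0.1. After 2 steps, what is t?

-0.32

∇f = (6s + 5, 6t)
(s₁, t₁) = (2, -2) − 0.1·(17, -12) = (0.3, -0.8)
(s₂, t₂) = (0.3, -0.8) − 0.1·(6.8, -4.8) = (-0.38, -0.32)
t = -0.32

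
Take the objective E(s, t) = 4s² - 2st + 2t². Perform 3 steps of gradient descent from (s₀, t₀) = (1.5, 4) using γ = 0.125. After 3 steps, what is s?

0.359375

∇E = (8s - 2t, -2s + 4t)
(s₁, t₁) = (1.5, 4) − 0.125·(4, 13) = (1, 2.375)
(s₂, t₂) = (1, 2.375) − 0.125·(3.25, 7.5) = (0.59375, 1.4375)
(s₃, t₃) = (0.59375, 1.4375) − 0.125·(1.875, 4.5625) = (0.359375, 0.8671875)
s = 0.359375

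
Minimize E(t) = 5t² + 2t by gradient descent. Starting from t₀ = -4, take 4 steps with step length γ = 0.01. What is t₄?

E′(t) = 10t + 2
t₁ = -4 − 0.01·(-38) = -3.62
t₂ = -3.62 − 0.01·(-34.2) = -3.278
t₃ = -3.278 − 0.01·(-30.78) = -2.9702
t₄ = -2.9702 − 0.01·(-27.702) = -2.69318

-2.69318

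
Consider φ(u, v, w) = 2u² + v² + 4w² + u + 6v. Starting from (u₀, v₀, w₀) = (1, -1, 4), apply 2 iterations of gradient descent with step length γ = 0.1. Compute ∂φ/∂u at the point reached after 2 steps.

∇φ = (4u + 1, 2v + 6, 8w)
Step 1: at (1, -1, 4), ∇φ = (5, 4, 32) → (1, -1, 4) − 0.1·(5, 4, 32) = (0.5, -1.4, 0.8)
Step 2: at (0.5, -1.4, 0.8), ∇φ = (3, 3.2, 6.4) → (0.5, -1.4, 0.8) − 0.1·(3, 3.2, 6.4) = (0.2, -1.72, 0.16)
∂φ/∂u at (0.2, -1.72, 0.16) = 1.8

1.8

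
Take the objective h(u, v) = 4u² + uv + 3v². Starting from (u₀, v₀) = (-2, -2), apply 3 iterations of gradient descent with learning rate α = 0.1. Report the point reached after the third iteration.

∇h = (8u + v, u + 6v)
Step 1: at (-2, -2), ∇h = (-18, -14) → (-2, -2) − 0.1·(-18, -14) = (-0.2, -0.6)
Step 2: at (-0.2, -0.6), ∇h = (-2.2, -3.8) → (-0.2, -0.6) − 0.1·(-2.2, -3.8) = (0.02, -0.22)
Step 3: at (0.02, -0.22), ∇h = (-0.06, -1.3) → (0.02, -0.22) − 0.1·(-0.06, -1.3) = (0.026, -0.09)

(0.026, -0.09)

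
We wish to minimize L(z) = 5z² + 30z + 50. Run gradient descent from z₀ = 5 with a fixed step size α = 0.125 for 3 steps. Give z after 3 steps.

L′(z) = 10z + 30
z₁ = 5 − 0.125·80 = -5
z₂ = -5 − 0.125·(-20) = -2.5
z₃ = -2.5 − 0.125·5 = -3.125

-3.125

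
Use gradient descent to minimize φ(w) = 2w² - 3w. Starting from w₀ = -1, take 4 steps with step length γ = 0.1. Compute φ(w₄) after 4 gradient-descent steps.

-1.02212352

φ′(w) = 4w - 3
Step 1: φ′(-1) = -7; w₁ = -1 − 0.1·(-7) = -0.3
Step 2: φ′(-0.3) = -4.2; w₂ = -0.3 − 0.1·(-4.2) = 0.12
Step 3: φ′(0.12) = -2.52; w₃ = 0.12 − 0.1·(-2.52) = 0.372
Step 4: φ′(0.372) = -1.512; w₄ = 0.372 − 0.1·(-1.512) = 0.5232
φ(0.5232) = -1.02212352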